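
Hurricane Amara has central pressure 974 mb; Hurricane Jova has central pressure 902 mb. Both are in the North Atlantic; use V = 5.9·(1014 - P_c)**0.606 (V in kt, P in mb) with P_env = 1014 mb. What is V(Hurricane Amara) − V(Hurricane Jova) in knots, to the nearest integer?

Hurricane Amara: ΔP = 40; V ≈ 5.9 × 40^0.606 ≈ 55.17 kt.
Hurricane Jova: ΔP = 112; V ≈ 5.9 × 112^0.606 ≈ 102.96 kt.
Difference ≈ 55.17 − 102.96 = -47.79 → -48 kt.

-48 kt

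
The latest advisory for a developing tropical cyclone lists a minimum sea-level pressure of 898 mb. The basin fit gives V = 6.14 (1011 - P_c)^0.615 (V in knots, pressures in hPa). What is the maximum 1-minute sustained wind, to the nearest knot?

112 kt

ΔP = 1011 − 898 = 113 mb.
113^0.615 ≈ 18.308.
V ≈ 6.14 × 18.308 ≈ 112.4 kt.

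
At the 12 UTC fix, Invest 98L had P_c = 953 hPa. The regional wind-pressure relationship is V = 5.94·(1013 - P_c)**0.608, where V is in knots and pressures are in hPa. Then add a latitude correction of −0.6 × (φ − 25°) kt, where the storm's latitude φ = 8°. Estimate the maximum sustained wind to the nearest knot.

82 kt

ΔP = 1013 − 953 = 60 hPa.
60^0.608 ≈ 12.054.
V ≈ 5.94 × 12.054 ≈ 71.6 kt.
Latitude correction: −0.6 × (8 − 25) = 10.2 kt.
Corrected V ≈ 81.8 kt → 82 kt.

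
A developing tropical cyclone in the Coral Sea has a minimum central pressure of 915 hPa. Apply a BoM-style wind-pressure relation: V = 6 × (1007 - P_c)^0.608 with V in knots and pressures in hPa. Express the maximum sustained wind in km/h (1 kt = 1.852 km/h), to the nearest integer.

174 km/h

ΔP = 1007 − 915 = 92 hPa.
V ≈ 6 × 92^0.608 = 6 × 15.631 ≈ 93.785 kt.
93.785 × 1.852 ≈ 173.69 km/h → 174 km/h.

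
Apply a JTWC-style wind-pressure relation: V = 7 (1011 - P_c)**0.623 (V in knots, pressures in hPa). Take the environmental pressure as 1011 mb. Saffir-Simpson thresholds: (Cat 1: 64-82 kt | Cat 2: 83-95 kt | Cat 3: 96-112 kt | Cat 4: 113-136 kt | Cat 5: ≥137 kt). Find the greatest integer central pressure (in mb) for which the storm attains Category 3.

Category 3 begins at V = 96 kt.
Required ΔP = (96/7)^(1/0.623) = 13.714^1.605 ≈ 66.88 mb.
P_c ≤ 1011 − 66.88 = 944.12, so the highest integer P_c is 944 mb.

944 mb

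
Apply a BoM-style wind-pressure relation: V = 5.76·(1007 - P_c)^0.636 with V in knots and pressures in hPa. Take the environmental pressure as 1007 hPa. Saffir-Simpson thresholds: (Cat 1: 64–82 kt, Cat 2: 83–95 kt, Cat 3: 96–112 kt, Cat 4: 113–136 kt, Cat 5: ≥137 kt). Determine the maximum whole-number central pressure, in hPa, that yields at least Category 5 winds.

Category 5 begins at V = 137 kt.
Required ΔP = (137/5.76)^(1/0.636) = 23.785^1.572 ≈ 145.88 hPa.
P_c ≤ 1007 − 145.88 = 861.12, so the highest integer P_c is 861 hPa.

861 hPa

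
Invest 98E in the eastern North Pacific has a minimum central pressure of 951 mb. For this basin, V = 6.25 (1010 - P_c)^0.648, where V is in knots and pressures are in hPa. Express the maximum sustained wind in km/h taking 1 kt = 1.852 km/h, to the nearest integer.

163 km/h

ΔP = 1010 − 951 = 59 mb.
V ≈ 6.25 × 59^0.648 = 6.25 × 14.045 ≈ 87.779 kt.
87.779 × 1.852 ≈ 162.57 km/h → 163 km/h.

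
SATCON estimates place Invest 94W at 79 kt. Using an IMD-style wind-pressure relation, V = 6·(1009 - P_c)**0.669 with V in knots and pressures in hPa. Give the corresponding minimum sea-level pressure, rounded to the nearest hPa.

962 hPa

ΔP = (V / 6)^(1/0.669) = (79/6)^1.495.
79/6 = 13.167; 13.167^1.495 ≈ 47.14 hPa.
P_c = 1009 − 47.14 = 961.86 ≈ 962 hPa.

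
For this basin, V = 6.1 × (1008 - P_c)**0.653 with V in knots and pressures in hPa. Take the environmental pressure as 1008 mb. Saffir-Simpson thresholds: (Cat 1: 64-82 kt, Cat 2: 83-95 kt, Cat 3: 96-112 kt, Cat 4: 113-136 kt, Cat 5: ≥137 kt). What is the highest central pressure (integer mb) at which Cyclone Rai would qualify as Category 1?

Category 1 begins at V = 64 kt.
Required ΔP = (64/6.1)^(1/0.653) = 10.492^1.531 ≈ 36.59 mb.
P_c ≤ 1008 − 36.59 = 971.41, so the highest integer P_c is 971 mb.

971 mb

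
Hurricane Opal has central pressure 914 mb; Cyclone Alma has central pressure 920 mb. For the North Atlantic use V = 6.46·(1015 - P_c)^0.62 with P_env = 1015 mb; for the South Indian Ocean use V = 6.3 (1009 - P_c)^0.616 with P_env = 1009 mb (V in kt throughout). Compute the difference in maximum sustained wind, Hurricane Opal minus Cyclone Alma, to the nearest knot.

13 kt

Hurricane Opal: ΔP = 101; V ≈ 6.46 × 101^0.62 ≈ 112.96 kt.
Cyclone Alma: ΔP = 89; V ≈ 6.3 × 89^0.616 ≈ 100.04 kt.
Difference ≈ 112.96 − 100.04 = 12.92 → 13 kt.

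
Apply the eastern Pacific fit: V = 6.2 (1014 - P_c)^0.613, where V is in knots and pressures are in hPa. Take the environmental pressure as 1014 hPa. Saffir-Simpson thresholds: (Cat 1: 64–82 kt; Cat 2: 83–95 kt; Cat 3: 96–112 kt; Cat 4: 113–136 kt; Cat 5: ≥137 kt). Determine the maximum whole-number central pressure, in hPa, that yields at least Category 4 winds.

Category 4 begins at V = 113 kt.
Required ΔP = (113/6.2)^(1/0.613) = 18.226^1.631 ≈ 113.92 hPa.
P_c ≤ 1014 − 113.92 = 900.08, so the highest integer P_c is 900 hPa.

900 hPa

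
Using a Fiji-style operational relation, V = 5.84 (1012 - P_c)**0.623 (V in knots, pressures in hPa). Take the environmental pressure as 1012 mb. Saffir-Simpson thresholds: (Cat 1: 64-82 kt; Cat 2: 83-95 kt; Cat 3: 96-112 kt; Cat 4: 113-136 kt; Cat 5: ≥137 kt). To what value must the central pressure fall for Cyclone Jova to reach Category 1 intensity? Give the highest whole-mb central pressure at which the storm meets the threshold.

Category 1 begins at V = 64 kt.
Required ΔP = (64/5.84)^(1/0.623) = 10.959^1.605 ≈ 46.66 mb.
P_c ≤ 1012 − 46.66 = 965.34, so the highest integer P_c is 965 mb.

965 mb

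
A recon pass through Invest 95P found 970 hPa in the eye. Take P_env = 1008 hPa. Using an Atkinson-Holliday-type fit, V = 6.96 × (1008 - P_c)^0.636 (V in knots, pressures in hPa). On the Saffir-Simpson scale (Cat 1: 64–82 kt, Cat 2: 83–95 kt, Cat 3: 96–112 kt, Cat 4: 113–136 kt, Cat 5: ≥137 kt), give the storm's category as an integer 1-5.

ΔP = 1008 − 970 = 38 hPa.
V ≈ 6.96 × 38^0.636 = 6.96 × 10.11 ≈ 70 kt.
70 kt falls in the Category 1 band.

1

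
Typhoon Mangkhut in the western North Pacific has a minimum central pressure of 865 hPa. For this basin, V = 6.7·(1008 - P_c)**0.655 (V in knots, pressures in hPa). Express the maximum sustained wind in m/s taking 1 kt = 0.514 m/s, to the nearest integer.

89 m/s

ΔP = 1008 − 865 = 143 hPa.
V ≈ 6.7 × 143^0.655 = 6.7 × 25.807 ≈ 172.910 kt.
172.910 × 0.514 ≈ 88.88 m/s → 89 m/s.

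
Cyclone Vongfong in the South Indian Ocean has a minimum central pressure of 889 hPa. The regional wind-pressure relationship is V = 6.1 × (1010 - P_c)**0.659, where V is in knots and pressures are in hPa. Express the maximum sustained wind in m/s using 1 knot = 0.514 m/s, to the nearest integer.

74 m/s

ΔP = 1010 − 889 = 121 hPa.
V ≈ 6.1 × 121^0.659 = 6.1 × 23.581 ≈ 143.842 kt.
143.842 × 0.514 ≈ 73.93 m/s → 74 m/s.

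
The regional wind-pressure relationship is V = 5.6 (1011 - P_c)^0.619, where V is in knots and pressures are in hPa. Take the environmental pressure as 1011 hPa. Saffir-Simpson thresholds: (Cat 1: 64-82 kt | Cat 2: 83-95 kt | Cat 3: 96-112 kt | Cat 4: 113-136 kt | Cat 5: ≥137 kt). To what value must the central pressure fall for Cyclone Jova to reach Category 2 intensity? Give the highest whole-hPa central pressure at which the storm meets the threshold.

933 hPa

Category 2 begins at V = 83 kt.
Required ΔP = (83/5.6)^(1/0.619) = 14.821^1.616 ≈ 77.91 hPa.
P_c ≤ 1011 − 77.91 = 933.09, so the highest integer P_c is 933 hPa.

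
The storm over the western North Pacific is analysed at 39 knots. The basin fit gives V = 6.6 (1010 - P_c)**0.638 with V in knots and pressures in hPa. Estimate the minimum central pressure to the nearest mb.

994 mb

ΔP = (V / 6.6)^(1/0.638) = (39/6.6)^1.567.
39/6.6 = 5.909; 5.909^1.567 ≈ 16.19 mb.
P_c = 1010 − 16.19 = 993.81 ≈ 994 mb.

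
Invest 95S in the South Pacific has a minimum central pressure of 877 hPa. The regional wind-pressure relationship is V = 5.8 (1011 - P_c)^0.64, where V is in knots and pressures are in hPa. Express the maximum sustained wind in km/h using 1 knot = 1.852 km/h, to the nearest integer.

247 km/h

ΔP = 1011 − 877 = 134 hPa.
V ≈ 5.8 × 134^0.64 = 5.8 × 22.980 ≈ 133.283 kt.
133.283 × 1.852 ≈ 246.84 km/h → 247 km/h.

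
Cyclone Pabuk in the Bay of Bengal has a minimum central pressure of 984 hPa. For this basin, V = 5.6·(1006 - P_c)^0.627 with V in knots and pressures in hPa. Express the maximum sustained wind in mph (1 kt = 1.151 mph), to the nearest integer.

ΔP = 1006 − 984 = 22 hPa.
V ≈ 5.6 × 22^0.627 = 5.6 × 6.945 ≈ 38.894 kt.
38.894 × 1.151 ≈ 44.77 mph → 45 mph.

45 mph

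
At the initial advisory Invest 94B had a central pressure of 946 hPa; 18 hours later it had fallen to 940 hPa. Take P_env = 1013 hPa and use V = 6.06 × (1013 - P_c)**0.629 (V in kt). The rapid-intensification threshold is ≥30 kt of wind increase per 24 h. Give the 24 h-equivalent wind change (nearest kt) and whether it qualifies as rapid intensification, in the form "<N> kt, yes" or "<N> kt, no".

V₁: ΔP = 67, V ≈ 6.06 × 67^0.629 ≈ 85.32 kt.
V₂: ΔP = 73, V ≈ 6.06 × 73^0.629 ≈ 90.05 kt.
ΔV over 18 h = 4.73 kt → 24 h equivalent = 4.73 × 24/18 ≈ 6.31 kt.
6 kt < 30 kt ⇒ not rapid intensification.

6 kt, no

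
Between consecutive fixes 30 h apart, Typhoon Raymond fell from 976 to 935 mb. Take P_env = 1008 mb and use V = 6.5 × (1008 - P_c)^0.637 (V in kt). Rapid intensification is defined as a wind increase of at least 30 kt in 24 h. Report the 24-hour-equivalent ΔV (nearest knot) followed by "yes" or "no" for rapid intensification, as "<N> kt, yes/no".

V₁: ΔP = 32, V ≈ 6.5 × 32^0.637 ≈ 59.11 kt.
V₂: ΔP = 73, V ≈ 6.5 × 73^0.637 ≈ 99.97 kt.
ΔV over 30 h = 40.86 kt → 24 h equivalent = 40.86 × 24/30 ≈ 32.69 kt.
33 kt ≥ 30 kt ⇒ rapid intensification.

33 kt, yes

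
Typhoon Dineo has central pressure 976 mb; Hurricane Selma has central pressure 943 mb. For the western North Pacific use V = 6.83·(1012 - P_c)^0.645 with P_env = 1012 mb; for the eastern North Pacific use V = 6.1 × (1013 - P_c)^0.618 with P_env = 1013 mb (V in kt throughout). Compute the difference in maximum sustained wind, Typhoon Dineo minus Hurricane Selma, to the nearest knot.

-15 kt

Typhoon Dineo: ΔP = 36; V ≈ 6.83 × 36^0.645 ≈ 68.90 kt.
Hurricane Selma: ΔP = 70; V ≈ 6.1 × 70^0.618 ≈ 84.26 kt.
Difference ≈ 68.90 − 84.26 = -15.36 → -15 kt.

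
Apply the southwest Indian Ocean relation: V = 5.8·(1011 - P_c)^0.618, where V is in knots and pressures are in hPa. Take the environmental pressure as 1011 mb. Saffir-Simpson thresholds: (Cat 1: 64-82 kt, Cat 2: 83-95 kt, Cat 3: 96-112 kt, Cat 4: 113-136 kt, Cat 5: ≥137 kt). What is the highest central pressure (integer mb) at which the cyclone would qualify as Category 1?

962 mb

Category 1 begins at V = 64 kt.
Required ΔP = (64/5.8)^(1/0.618) = 11.034^1.618 ≈ 48.67 mb.
P_c ≤ 1011 − 48.67 = 962.33, so the highest integer P_c is 962 mb.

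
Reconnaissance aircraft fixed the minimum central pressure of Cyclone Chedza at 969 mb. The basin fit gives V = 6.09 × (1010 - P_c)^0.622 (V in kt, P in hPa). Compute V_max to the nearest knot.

61 kt

ΔP = 1010 − 969 = 41 mb.
41^0.622 ≈ 10.073.
V ≈ 6.09 × 10.073 ≈ 61.3 kt.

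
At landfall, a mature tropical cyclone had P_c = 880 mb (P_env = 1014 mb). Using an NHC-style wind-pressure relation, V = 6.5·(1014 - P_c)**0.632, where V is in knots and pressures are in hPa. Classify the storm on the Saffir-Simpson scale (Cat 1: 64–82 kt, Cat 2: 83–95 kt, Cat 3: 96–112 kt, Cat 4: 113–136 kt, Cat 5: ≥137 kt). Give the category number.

ΔP = 1014 − 880 = 134 mb.
V ≈ 6.5 × 134^0.632 = 6.5 × 22.10 ≈ 144 kt.
144 kt falls in the Category 5 band.

5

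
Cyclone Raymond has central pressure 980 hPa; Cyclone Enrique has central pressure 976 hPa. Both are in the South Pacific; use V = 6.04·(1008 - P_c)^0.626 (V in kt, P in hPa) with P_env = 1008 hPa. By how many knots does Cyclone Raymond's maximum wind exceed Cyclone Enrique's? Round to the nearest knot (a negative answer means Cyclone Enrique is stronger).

Cyclone Raymond: ΔP = 28; V ≈ 6.04 × 28^0.626 ≈ 48.64 kt.
Cyclone Enrique: ΔP = 32; V ≈ 6.04 × 32^0.626 ≈ 52.88 kt.
Difference ≈ 48.64 − 52.88 = -4.24 → -4 kt.

-4 kt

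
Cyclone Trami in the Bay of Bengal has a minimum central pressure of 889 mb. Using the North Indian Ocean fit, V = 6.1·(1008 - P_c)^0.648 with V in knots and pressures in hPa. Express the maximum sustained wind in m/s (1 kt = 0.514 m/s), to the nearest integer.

ΔP = 1008 − 889 = 119 mb.
V ≈ 6.1 × 119^0.648 = 6.1 × 22.129 ≈ 134.985 kt.
134.985 × 0.514 ≈ 69.38 m/s → 69 m/s.

69 m/s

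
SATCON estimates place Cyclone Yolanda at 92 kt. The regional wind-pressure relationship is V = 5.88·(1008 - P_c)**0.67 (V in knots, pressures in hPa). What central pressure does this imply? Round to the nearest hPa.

947 hPa

ΔP = (V / 5.88)^(1/0.67) = (92/5.88)^1.493.
92/5.88 = 15.646; 15.646^1.493 ≈ 60.63 hPa.
P_c = 1008 − 60.63 = 947.37 ≈ 947 hPa.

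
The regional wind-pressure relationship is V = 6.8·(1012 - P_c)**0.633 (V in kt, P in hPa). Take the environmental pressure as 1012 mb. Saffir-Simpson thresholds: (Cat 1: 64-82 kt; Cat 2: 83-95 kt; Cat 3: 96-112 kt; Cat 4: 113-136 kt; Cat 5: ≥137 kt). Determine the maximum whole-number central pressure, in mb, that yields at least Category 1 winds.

977 mb

Category 1 begins at V = 64 kt.
Required ΔP = (64/6.8)^(1/0.633) = 9.412^1.580 ≈ 34.53 mb.
P_c ≤ 1012 − 34.53 = 977.47, so the highest integer P_c is 977 mb.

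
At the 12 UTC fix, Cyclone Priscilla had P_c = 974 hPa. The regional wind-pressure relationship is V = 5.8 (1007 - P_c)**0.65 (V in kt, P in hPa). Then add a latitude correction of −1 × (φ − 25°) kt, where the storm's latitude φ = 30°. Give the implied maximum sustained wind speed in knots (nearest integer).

51 kt

ΔP = 1007 − 974 = 33 hPa.
33^0.65 ≈ 9.706.
V ≈ 5.8 × 9.706 ≈ 56.3 kt.
Latitude correction: −1 × (30 − 25) = -5 kt.
Corrected V ≈ 51.3 kt → 51 kt.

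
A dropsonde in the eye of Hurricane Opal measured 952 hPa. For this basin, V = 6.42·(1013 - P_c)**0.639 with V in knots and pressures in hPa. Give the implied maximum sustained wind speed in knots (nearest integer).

ΔP = 1013 − 952 = 61 hPa.
61^0.639 ≈ 13.830.
V ≈ 6.42 × 13.830 ≈ 88.8 kt.

89 kt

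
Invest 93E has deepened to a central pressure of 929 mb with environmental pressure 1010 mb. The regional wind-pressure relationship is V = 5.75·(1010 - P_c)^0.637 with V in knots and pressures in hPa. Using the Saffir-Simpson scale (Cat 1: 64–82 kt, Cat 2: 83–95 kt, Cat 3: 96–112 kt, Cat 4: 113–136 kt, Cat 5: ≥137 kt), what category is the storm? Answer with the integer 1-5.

2

ΔP = 1010 − 929 = 81 mb.
V ≈ 5.75 × 81^0.637 = 5.75 × 16.43 ≈ 94 kt.
94 kt falls in the Category 2 band.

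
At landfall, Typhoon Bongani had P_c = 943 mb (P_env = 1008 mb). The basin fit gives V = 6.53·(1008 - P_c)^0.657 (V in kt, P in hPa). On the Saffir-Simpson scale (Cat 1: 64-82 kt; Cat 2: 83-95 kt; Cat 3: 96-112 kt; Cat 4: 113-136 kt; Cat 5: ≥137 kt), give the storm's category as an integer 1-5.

3

ΔP = 1008 − 943 = 65 mb.
V ≈ 6.53 × 65^0.657 = 6.53 × 15.53 ≈ 101 kt.
101 kt falls in the Category 3 band.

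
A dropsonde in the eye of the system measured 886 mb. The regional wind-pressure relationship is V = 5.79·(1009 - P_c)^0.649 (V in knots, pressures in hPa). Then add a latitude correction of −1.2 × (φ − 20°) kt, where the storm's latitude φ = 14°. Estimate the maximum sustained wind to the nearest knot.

139 kt

ΔP = 1009 − 886 = 123 mb.
123^0.649 ≈ 22.717.
V ≈ 5.79 × 22.717 ≈ 131.5 kt.
Latitude correction: −1.2 × (14 − 20) = 7.2 kt.
Corrected V ≈ 138.7 kt → 139 kt.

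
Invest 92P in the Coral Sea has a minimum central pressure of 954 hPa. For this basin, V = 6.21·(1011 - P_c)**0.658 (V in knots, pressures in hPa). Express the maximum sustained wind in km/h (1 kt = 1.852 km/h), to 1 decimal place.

ΔP = 1011 − 954 = 57 hPa.
V ≈ 6.21 × 57^0.658 = 6.21 × 14.301 ≈ 88.809 kt.
88.809 × 1.852 ≈ 164.47 km/h → 164.5 km/h.

164.5 km/h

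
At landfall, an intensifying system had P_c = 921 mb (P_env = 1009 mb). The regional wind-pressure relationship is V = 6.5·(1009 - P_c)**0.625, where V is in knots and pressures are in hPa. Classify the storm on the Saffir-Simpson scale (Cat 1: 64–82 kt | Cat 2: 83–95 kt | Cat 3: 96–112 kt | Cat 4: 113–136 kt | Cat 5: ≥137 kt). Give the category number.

3

ΔP = 1009 − 921 = 88 mb.
V ≈ 6.5 × 88^0.625 = 6.5 × 16.42 ≈ 107 kt.
107 kt falls in the Category 3 band.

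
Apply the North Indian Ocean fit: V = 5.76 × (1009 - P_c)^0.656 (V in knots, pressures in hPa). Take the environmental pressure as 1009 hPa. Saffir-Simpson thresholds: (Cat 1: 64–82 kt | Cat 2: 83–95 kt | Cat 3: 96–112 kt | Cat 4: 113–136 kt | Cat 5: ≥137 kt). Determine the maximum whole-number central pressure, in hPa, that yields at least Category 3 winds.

936 hPa

Category 3 begins at V = 96 kt.
Required ΔP = (96/5.76)^(1/0.656) = 16.667^1.524 ≈ 72.87 hPa.
P_c ≤ 1009 − 72.87 = 936.13, so the highest integer P_c is 936 hPa.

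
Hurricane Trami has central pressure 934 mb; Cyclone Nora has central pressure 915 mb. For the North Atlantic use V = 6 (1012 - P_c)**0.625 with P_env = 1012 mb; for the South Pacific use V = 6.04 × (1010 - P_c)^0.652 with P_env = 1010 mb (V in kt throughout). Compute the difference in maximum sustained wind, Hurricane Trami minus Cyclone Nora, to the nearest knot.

-26 kt

Hurricane Trami: ΔP = 78; V ≈ 6 × 78^0.625 ≈ 91.35 kt.
Cyclone Nora: ΔP = 95; V ≈ 6.04 × 95^0.652 ≈ 117.63 kt.
Difference ≈ 91.35 − 117.63 = -26.28 → -26 kt.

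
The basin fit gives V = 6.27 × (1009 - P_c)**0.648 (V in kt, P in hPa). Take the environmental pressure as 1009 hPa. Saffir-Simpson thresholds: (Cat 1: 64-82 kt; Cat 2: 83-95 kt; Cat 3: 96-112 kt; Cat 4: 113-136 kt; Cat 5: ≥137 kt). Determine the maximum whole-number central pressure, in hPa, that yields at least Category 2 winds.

955 hPa

Category 2 begins at V = 83 kt.
Required ΔP = (83/6.27)^(1/0.648) = 13.238^1.543 ≈ 53.85 hPa.
P_c ≤ 1009 − 53.85 = 955.15, so the highest integer P_c is 955 hPa.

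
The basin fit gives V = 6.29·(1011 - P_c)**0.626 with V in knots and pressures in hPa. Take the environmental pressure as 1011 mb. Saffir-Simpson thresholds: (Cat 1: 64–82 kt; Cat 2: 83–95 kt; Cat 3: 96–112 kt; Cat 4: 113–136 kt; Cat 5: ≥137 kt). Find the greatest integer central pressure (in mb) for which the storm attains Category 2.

949 mb

Category 2 begins at V = 83 kt.
Required ΔP = (83/6.29)^(1/0.626) = 13.196^1.597 ≈ 61.63 mb.
P_c ≤ 1011 − 61.63 = 949.37, so the highest integer P_c is 949 mb.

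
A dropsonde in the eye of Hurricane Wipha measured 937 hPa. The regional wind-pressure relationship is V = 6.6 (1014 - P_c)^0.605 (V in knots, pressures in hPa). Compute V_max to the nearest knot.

ΔP = 1014 − 937 = 77 hPa.
77^0.605 ≈ 13.846.
V ≈ 6.6 × 13.846 ≈ 91.4 kt.

91 kt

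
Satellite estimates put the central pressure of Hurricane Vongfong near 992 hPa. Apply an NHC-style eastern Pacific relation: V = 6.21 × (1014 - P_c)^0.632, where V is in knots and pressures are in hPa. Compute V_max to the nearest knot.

44 kt

ΔP = 1014 − 992 = 22 hPa.
22^0.632 ≈ 7.054.
V ≈ 6.21 × 7.054 ≈ 43.8 kt.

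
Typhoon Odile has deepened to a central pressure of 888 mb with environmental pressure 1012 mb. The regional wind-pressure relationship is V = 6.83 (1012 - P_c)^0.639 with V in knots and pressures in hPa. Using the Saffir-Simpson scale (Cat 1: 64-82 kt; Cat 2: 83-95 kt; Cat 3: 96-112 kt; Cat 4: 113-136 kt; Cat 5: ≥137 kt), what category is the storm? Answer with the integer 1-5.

5

ΔP = 1012 − 888 = 124 mb.
V ≈ 6.83 × 124^0.639 = 6.83 × 21.76 ≈ 149 kt.
149 kt falls in the Category 5 band.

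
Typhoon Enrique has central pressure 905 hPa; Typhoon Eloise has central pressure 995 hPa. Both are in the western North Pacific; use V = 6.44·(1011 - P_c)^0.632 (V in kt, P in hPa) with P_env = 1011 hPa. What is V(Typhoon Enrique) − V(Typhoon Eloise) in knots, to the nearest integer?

Typhoon Enrique: ΔP = 106; V ≈ 6.44 × 106^0.632 ≈ 122.71 kt.
Typhoon Eloise: ΔP = 16; V ≈ 6.44 × 16^0.632 ≈ 37.14 kt.
Difference ≈ 122.71 − 37.14 = 85.57 → 86 kt.

86 kt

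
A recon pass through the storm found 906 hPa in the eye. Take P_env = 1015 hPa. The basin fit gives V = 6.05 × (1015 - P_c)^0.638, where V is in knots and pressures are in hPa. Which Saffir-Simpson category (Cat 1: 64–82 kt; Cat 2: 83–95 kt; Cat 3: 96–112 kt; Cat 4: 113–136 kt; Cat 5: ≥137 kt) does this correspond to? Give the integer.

4

ΔP = 1015 − 906 = 109 hPa.
V ≈ 6.05 × 109^0.638 = 6.05 × 19.95 ≈ 121 kt.
121 kt falls in the Category 4 band.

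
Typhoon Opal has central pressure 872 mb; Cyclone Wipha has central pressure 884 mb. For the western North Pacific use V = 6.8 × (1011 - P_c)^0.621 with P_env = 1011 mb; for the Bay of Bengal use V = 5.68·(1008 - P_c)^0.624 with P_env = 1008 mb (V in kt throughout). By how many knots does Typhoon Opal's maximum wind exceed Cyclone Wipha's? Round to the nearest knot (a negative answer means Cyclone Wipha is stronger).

31 kt

Typhoon Opal: ΔP = 139; V ≈ 6.8 × 139^0.621 ≈ 145.65 kt.
Cyclone Wipha: ΔP = 124; V ≈ 5.68 × 124^0.624 ≈ 114.99 kt.
Difference ≈ 145.65 − 114.99 = 30.66 → 31 kt.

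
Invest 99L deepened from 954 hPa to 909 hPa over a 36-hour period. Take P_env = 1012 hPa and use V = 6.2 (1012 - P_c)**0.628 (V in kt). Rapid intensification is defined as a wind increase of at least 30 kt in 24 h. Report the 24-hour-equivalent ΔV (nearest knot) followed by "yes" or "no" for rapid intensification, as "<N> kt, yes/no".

23 kt, no

V₁: ΔP = 58, V ≈ 6.2 × 58^0.628 ≈ 79.40 kt.
V₂: ΔP = 103, V ≈ 6.2 × 103^0.628 ≈ 113.88 kt.
ΔV over 36 h = 34.48 kt → 24 h equivalent = 34.48 × 24/36 ≈ 22.99 kt.
23 kt < 30 kt ⇒ not rapid intensification.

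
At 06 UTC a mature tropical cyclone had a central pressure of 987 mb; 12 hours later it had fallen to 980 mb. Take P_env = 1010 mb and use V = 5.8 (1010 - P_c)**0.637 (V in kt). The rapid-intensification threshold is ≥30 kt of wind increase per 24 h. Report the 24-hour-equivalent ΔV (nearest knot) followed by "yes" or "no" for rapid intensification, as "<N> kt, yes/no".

16 kt, no

V₁: ΔP = 23, V ≈ 5.8 × 23^0.637 ≈ 42.74 kt.
V₂: ΔP = 30, V ≈ 5.8 × 30^0.637 ≈ 50.62 kt.
ΔV over 12 h = 7.88 kt → 24 h equivalent = 7.88 × 24/12 ≈ 15.76 kt.
16 kt < 30 kt ⇒ not rapid intensification.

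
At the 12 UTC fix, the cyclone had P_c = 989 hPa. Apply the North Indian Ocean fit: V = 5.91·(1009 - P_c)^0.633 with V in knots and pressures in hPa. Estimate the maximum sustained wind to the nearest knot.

ΔP = 1009 − 989 = 20 hPa.
20^0.633 ≈ 6.661.
V ≈ 5.91 × 6.661 ≈ 39.4 kt.

39 kt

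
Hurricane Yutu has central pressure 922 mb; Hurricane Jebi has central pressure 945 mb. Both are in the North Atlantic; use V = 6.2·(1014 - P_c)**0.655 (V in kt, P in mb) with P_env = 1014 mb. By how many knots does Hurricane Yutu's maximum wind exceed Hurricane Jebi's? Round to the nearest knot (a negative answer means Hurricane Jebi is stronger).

Hurricane Yutu: ΔP = 92; V ≈ 6.2 × 92^0.655 ≈ 119.86 kt.
Hurricane Jebi: ΔP = 69; V ≈ 6.2 × 69^0.655 ≈ 99.27 kt.
Difference ≈ 119.86 − 99.27 = 20.59 → 21 kt.

21 kt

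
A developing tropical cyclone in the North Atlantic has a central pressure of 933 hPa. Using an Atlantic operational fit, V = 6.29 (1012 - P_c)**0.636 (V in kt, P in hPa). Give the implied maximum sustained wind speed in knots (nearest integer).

101 kt

ΔP = 1012 − 933 = 79 hPa.
79^0.636 ≈ 16.102.
V ≈ 6.29 × 16.102 ≈ 101.3 kt.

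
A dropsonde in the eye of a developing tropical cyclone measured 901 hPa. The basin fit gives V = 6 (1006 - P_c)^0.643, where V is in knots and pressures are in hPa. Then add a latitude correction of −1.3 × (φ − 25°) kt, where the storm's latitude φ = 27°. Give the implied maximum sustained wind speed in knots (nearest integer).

117 kt

ΔP = 1006 − 901 = 105 hPa.
105^0.643 ≈ 19.935.
V ≈ 6 × 19.935 ≈ 119.6 kt.
Latitude correction: −1.3 × (27 − 25) = -2.6 kt.
Corrected V ≈ 117 kt → 117 kt.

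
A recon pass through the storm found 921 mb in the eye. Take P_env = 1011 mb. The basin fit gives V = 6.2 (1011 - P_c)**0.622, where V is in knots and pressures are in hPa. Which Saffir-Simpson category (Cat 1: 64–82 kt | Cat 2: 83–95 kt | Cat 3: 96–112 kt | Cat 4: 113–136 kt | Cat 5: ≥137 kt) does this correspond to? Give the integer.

3

ΔP = 1011 − 921 = 90 mb.
V ≈ 6.2 × 90^0.622 = 6.2 × 16.43 ≈ 102 kt.
102 kt falls in the Category 3 band.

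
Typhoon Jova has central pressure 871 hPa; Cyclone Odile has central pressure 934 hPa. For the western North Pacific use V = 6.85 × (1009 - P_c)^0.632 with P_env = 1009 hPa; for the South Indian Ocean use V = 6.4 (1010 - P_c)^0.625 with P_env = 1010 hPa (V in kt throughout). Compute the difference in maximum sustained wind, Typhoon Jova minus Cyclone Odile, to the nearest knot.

Typhoon Jova: ΔP = 138; V ≈ 6.85 × 138^0.632 ≈ 154.20 kt.
Cyclone Odile: ΔP = 76; V ≈ 6.4 × 76^0.625 ≈ 95.87 kt.
Difference ≈ 154.20 − 95.87 = 58.33 → 58 kt.

58 kt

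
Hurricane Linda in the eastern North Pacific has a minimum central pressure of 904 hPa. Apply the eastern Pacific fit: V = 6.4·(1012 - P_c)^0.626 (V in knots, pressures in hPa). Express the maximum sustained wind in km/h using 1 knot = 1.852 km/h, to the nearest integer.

222 km/h

ΔP = 1012 − 904 = 108 hPa.
V ≈ 6.4 × 108^0.626 = 6.4 × 18.747 ≈ 119.978 kt.
119.978 × 1.852 ≈ 222.20 km/h → 222 km/h.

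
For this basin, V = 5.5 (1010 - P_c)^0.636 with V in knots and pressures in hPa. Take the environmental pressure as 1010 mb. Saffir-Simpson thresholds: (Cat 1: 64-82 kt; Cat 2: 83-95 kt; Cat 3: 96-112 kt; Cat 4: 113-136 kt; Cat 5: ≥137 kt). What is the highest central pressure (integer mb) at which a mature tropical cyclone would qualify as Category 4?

Category 4 begins at V = 113 kt.
Required ΔP = (113/5.5)^(1/0.636) = 20.545^1.572 ≈ 115.88 mb.
P_c ≤ 1010 − 115.88 = 894.12, so the highest integer P_c is 894 mb.

894 mb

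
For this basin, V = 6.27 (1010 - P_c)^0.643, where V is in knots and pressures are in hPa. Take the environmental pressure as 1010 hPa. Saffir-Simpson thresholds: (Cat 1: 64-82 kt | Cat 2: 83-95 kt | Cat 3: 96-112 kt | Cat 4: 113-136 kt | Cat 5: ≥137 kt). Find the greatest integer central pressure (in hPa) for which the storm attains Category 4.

920 hPa

Category 4 begins at V = 113 kt.
Required ΔP = (113/6.27)^(1/0.643) = 18.022^1.555 ≈ 89.75 hPa.
P_c ≤ 1010 − 89.75 = 920.25, so the highest integer P_c is 920 hPa.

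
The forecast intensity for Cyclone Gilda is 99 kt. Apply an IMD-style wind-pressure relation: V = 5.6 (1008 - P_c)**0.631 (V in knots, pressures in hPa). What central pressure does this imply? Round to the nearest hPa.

ΔP = (V / 5.6)^(1/0.631) = (99/5.6)^1.585.
99/5.6 = 17.679; 17.679^1.585 ≈ 94.83 hPa.
P_c = 1008 − 94.83 = 913.17 ≈ 913 hPa.

913 hPa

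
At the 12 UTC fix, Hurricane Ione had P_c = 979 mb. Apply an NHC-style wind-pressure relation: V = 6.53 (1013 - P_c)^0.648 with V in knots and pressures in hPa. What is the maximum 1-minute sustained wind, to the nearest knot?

ΔP = 1013 − 979 = 34 mb.
34^0.648 ≈ 9.826.
V ≈ 6.53 × 9.826 ≈ 64.2 kt.

64 kt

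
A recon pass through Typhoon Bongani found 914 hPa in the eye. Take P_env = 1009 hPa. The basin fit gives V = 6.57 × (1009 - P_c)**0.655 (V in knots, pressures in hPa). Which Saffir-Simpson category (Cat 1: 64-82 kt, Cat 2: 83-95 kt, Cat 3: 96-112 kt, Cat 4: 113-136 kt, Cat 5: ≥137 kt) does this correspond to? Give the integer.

ΔP = 1009 − 914 = 95 hPa.
V ≈ 6.57 × 95^0.655 = 6.57 × 19.74 ≈ 130 kt.
130 kt falls in the Category 4 band.

4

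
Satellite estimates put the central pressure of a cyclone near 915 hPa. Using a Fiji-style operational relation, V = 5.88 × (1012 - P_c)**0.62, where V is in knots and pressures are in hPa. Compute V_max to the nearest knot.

100 kt

ΔP = 1012 − 915 = 97 hPa.
97^0.62 ≈ 17.053.
V ≈ 5.88 × 17.053 ≈ 100.3 kt.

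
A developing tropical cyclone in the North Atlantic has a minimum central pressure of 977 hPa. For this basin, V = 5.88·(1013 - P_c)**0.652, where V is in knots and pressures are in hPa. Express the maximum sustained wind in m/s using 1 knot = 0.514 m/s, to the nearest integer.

31 m/s

ΔP = 1013 − 977 = 36 hPa.
V ≈ 5.88 × 36^0.652 = 5.88 × 10.344 ≈ 60.826 kt.
60.826 × 0.514 ≈ 31.26 m/s → 31 m/s.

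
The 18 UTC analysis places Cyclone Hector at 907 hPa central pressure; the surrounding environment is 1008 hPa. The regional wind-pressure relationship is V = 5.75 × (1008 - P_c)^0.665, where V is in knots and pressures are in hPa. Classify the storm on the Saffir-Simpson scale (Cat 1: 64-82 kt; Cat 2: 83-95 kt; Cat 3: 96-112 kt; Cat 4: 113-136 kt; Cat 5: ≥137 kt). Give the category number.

4

ΔP = 1008 − 907 = 101 hPa.
V ≈ 5.75 × 101^0.665 = 5.75 × 21.52 ≈ 124 kt.
124 kt falls in the Category 4 band.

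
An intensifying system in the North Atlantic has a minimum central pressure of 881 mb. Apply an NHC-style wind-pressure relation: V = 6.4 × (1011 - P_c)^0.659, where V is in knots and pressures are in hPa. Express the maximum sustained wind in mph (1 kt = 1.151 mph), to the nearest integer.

182 mph

ΔP = 1011 − 881 = 130 mb.
V ≈ 6.4 × 130^0.659 = 6.4 × 24.722 ≈ 158.223 kt.
158.223 × 1.151 ≈ 182.11 mph → 182 mph.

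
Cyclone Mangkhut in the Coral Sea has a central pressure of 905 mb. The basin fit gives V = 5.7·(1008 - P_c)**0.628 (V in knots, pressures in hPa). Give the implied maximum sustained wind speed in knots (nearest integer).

105 kt

ΔP = 1008 − 905 = 103 mb.
103^0.628 ≈ 18.368.
V ≈ 5.7 × 18.368 ≈ 104.7 kt.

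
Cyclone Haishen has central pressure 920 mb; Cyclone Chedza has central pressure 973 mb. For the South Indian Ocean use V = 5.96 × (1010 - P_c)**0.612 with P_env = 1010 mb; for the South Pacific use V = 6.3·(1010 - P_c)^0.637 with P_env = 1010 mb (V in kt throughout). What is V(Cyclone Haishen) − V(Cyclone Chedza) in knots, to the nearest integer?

Cyclone Haishen: ΔP = 90; V ≈ 5.96 × 90^0.612 ≈ 93.59 kt.
Cyclone Chedza: ΔP = 37; V ≈ 6.3 × 37^0.637 ≈ 62.85 kt.
Difference ≈ 93.59 − 62.85 = 30.74 → 31 kt.

31 kt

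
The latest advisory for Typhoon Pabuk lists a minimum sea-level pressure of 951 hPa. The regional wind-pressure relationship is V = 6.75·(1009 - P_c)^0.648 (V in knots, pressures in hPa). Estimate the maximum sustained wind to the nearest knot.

ΔP = 1009 − 951 = 58 hPa.
58^0.648 ≈ 13.890.
V ≈ 6.75 × 13.890 ≈ 93.8 kt.

94 kt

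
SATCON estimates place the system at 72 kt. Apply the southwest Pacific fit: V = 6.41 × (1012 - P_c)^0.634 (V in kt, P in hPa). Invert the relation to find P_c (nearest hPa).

967 hPa

ΔP = (V / 6.41)^(1/0.634) = (72/6.41)^1.577.
72/6.41 = 11.232; 11.232^1.577 ≈ 45.38 hPa.
P_c = 1012 − 45.38 = 966.62 ≈ 967 hPa.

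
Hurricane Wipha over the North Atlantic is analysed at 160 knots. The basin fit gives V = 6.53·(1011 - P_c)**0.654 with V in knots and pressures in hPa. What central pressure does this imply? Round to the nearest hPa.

ΔP = (V / 6.53)^(1/0.654) = (160/6.53)^1.529.
160/6.53 = 24.502; 24.502^1.529 ≈ 133.10 hPa.
P_c = 1011 − 133.10 = 877.90 ≈ 878 hPa.

878 hPa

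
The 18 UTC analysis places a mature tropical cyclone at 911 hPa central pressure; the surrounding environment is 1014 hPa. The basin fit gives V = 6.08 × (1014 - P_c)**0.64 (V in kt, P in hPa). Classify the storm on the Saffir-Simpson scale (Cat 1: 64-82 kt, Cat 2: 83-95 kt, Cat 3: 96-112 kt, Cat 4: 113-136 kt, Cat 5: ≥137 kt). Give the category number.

ΔP = 1014 − 911 = 103 hPa.
V ≈ 6.08 × 103^0.64 = 6.08 × 19.42 ≈ 118 kt.
118 kt falls in the Category 4 band.

4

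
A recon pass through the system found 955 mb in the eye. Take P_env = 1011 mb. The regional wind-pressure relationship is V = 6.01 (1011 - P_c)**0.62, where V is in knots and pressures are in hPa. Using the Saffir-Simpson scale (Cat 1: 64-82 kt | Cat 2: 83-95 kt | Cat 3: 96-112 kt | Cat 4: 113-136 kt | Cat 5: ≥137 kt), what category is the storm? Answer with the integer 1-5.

ΔP = 1011 − 955 = 56 mb.
V ≈ 6.01 × 56^0.62 = 6.01 × 12.13 ≈ 73 kt.
73 kt falls in the Category 1 band.

1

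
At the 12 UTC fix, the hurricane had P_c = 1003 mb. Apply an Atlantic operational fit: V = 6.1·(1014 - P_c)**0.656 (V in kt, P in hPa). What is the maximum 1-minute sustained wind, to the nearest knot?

29 kt

ΔP = 1014 − 1003 = 11 mb.
11^0.656 ≈ 4.821.
V ≈ 6.1 × 4.821 ≈ 29.4 kt.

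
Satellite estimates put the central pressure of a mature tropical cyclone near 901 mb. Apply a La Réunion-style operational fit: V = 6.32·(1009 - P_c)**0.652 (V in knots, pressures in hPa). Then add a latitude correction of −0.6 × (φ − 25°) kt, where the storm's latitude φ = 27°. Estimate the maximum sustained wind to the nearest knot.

133 kt

ΔP = 1009 − 901 = 108 mb.
108^0.652 ≈ 21.173.
V ≈ 6.32 × 21.173 ≈ 133.8 kt.
Latitude correction: −0.6 × (27 − 25) = -1.2 kt.
Corrected V ≈ 132.6 kt → 133 kt.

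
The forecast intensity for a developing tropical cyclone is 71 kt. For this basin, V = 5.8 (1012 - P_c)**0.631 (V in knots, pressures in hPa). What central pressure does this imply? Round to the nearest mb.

959 mb

ΔP = (V / 5.8)^(1/0.631) = (71/5.8)^1.585.
71/5.8 = 12.241; 12.241^1.585 ≈ 52.96 mb.
P_c = 1012 − 52.96 = 959.04 ≈ 959 mb.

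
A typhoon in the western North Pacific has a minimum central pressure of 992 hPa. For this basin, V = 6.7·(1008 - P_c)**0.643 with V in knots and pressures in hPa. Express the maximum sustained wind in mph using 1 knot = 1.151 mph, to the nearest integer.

ΔP = 1008 − 992 = 16 hPa.
V ≈ 6.7 × 16^0.643 = 6.7 × 5.946 ≈ 39.840 kt.
39.840 × 1.151 ≈ 45.86 mph → 46 mph.

46 mph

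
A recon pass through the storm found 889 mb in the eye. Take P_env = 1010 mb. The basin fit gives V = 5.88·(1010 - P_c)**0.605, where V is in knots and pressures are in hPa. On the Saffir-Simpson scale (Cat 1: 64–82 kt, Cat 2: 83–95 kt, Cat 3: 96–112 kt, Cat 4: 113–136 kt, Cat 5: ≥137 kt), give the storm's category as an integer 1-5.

3

ΔP = 1010 − 889 = 121 mb.
V ≈ 5.88 × 121^0.605 = 5.88 × 18.20 ≈ 107 kt.
107 kt falls in the Category 3 band.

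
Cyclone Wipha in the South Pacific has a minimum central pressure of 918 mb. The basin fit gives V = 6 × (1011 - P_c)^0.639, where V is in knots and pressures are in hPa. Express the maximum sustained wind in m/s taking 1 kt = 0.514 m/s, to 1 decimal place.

55.8 m/s

ΔP = 1011 − 918 = 93 mb.
V ≈ 6 × 93^0.639 = 6 × 18.108 ≈ 108.646 kt.
108.646 × 0.514 ≈ 55.84 m/s → 55.8 m/s.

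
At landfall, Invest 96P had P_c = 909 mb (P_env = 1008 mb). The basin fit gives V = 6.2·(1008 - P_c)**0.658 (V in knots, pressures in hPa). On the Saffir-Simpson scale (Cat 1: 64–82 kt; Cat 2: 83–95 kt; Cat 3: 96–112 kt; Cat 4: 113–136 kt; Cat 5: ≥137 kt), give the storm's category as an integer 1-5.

4

ΔP = 1008 − 909 = 99 mb.
V ≈ 6.2 × 99^0.658 = 6.2 × 20.56 ≈ 128 kt.
128 kt falls in the Category 4 band.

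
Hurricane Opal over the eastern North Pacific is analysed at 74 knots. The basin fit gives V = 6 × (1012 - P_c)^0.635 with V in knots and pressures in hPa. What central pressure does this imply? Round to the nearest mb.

960 mb

ΔP = (V / 6)^(1/0.635) = (74/6)^1.575.
74/6 = 12.333; 12.333^1.575 ≈ 52.27 mb.
P_c = 1012 − 52.27 = 959.73 ≈ 960 mb.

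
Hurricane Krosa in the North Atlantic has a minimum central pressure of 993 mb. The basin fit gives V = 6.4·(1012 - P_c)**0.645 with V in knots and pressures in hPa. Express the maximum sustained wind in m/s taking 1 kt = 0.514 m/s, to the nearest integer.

22 m/s

ΔP = 1012 − 993 = 19 mb.
V ≈ 6.4 × 19^0.645 = 6.4 × 6.680 ≈ 42.754 kt.
42.754 × 0.514 ≈ 21.98 m/s → 22 m/s.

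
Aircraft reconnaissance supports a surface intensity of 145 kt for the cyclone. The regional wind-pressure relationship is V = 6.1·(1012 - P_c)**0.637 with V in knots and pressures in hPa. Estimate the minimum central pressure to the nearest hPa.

ΔP = (V / 6.1)^(1/0.637) = (145/6.1)^1.570.
145/6.1 = 23.770; 23.770^1.570 ≈ 144.61 hPa.
P_c = 1012 − 144.61 = 867.39 ≈ 867 hPa.

867 hPa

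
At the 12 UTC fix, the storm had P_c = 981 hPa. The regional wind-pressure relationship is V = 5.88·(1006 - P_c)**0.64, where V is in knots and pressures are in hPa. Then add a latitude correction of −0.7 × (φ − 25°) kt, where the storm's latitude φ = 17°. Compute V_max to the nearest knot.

ΔP = 1006 − 981 = 25 hPa.
25^0.64 ≈ 7.847.
V ≈ 5.88 × 7.847 ≈ 46.1 kt.
Latitude correction: −0.7 × (17 − 25) = 5.6 kt.
Corrected V ≈ 51.7 kt → 52 kt.

52 kt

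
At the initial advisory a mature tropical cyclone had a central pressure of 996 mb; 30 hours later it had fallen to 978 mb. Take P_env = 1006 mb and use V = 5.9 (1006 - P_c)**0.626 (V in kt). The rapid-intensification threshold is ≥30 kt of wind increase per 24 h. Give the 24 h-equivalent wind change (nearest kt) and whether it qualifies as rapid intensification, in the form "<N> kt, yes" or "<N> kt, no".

18 kt, no

V₁: ΔP = 10, V ≈ 5.9 × 10^0.626 ≈ 24.94 kt.
V₂: ΔP = 28, V ≈ 5.9 × 28^0.626 ≈ 47.51 kt.
ΔV over 30 h = 22.57 kt → 24 h equivalent = 22.57 × 24/30 ≈ 18.06 kt.
18 kt < 30 kt ⇒ not rapid intensification.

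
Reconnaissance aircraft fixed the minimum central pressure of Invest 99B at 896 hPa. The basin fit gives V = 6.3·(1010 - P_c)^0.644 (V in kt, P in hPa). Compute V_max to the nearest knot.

133 kt

ΔP = 1010 − 896 = 114 hPa.
114^0.644 ≈ 21.118.
V ≈ 6.3 × 21.118 ≈ 133.0 kt.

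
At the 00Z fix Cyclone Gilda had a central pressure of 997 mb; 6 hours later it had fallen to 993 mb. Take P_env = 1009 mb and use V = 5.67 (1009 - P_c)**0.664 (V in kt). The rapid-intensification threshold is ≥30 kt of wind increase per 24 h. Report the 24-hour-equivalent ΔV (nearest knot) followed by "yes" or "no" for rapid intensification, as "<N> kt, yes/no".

V₁: ΔP = 12, V ≈ 5.67 × 12^0.664 ≈ 29.52 kt.
V₂: ΔP = 16, V ≈ 5.67 × 16^0.664 ≈ 35.74 kt.
ΔV over 6 h = 6.22 kt → 24 h equivalent = 6.22 × 24/6 ≈ 24.88 kt.
25 kt < 30 kt ⇒ not rapid intensification.

25 kt, no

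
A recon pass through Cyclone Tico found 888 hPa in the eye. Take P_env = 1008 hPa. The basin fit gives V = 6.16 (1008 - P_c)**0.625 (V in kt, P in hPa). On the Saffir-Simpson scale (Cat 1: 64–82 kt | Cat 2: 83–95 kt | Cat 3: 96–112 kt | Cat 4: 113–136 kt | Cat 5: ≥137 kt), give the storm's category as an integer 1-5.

4

ΔP = 1008 − 888 = 120 hPa.
V ≈ 6.16 × 120^0.625 = 6.16 × 19.93 ≈ 123 kt.
123 kt falls in the Category 4 band.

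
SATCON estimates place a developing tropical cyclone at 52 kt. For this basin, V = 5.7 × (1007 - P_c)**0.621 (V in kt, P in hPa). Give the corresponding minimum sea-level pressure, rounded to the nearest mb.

972 mb

ΔP = (V / 5.7)^(1/0.621) = (52/5.7)^1.610.
52/5.7 = 9.123; 9.123^1.610 ≈ 35.16 mb.
P_c = 1007 − 35.16 = 971.84 ≈ 972 mb.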